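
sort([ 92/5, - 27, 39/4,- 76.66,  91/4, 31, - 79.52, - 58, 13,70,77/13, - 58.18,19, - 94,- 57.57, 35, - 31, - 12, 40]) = [ - 94, - 79.52, - 76.66, - 58.18, - 58, - 57.57, - 31, - 27,-12, 77/13, 39/4,13 , 92/5,  19,91/4, 31, 35, 40, 70] 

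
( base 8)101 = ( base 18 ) 3b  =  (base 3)2102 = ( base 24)2H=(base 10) 65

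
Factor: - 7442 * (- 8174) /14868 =15207727/3717=3^( - 2)*7^ ( - 1)*59^(  -  1 )*61^3*67^1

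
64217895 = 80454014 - 16236119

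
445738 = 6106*73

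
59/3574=59/3574 = 0.02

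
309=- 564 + 873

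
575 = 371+204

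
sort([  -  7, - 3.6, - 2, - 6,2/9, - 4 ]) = [ - 7, - 6, - 4, - 3.6, - 2, 2/9 ] 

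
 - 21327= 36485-57812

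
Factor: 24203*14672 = 355106416 = 2^4*7^1*131^1 * 24203^1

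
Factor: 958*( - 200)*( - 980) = 2^6 * 5^3*7^2 *479^1 = 187768000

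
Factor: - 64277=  - 17^1 * 19^1*199^1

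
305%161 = 144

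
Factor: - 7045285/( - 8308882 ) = 2^(-1)*5^1*13^1*191^( - 1)*283^1*383^1*21751^( - 1) 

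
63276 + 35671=98947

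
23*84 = 1932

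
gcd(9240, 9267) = 3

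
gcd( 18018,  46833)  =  3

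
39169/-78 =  - 503 + 5/6  =  - 502.17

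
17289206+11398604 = 28687810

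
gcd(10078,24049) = 1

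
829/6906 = 829/6906 = 0.12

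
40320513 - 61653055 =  - 21332542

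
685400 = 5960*115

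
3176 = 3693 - 517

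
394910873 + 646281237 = 1041192110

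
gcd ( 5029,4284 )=1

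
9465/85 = 111 +6/17 =111.35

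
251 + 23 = 274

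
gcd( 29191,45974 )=1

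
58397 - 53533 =4864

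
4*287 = 1148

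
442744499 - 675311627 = - 232567128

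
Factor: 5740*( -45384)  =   - 2^5*3^1*5^1*7^1*31^1*41^1 * 61^1 = - 260504160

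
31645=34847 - 3202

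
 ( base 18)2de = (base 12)628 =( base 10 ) 896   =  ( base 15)3EB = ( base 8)1600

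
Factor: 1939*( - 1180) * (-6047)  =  2^2*5^1*7^1*59^1*277^1*6047^1 = 13835656940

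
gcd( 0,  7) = 7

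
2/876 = 1/438 =0.00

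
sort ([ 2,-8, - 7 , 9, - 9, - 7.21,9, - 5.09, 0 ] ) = [ - 9, - 8  , - 7.21, - 7, - 5.09, 0,  2,9, 9]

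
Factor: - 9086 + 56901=5^1*73^1*131^1  =  47815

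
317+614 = 931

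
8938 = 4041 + 4897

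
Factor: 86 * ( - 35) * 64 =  - 192640 = -2^7*5^1 * 7^1*43^1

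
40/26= 20/13 = 1.54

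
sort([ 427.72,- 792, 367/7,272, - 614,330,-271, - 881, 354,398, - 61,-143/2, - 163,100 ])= [ - 881, - 792, - 614, - 271, - 163 ,-143/2, - 61,367/7, 100, 272,330,354,398,427.72]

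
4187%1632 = 923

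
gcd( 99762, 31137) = 3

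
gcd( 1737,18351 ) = 9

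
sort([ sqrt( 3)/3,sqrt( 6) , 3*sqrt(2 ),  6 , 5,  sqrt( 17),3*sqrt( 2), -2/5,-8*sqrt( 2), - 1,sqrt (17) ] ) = [ - 8*sqrt(2), - 1, - 2/5,sqrt( 3)/3, sqrt(6),sqrt(17 )  ,  sqrt(17), 3*sqrt( 2),3 * sqrt(2 ),5 , 6 ] 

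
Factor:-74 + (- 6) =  - 2^4 * 5^1 = - 80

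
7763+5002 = 12765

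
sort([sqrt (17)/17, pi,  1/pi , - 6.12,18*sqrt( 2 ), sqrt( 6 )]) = [ - 6.12, sqrt(17) /17, 1/pi,  sqrt(6),pi , 18*sqrt(2) ]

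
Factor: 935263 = 7^2*19087^1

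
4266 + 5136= 9402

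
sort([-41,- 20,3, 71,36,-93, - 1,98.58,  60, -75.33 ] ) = [ - 93, - 75.33,  -  41, - 20, - 1,3,36,60, 71,98.58]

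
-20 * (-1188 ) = 23760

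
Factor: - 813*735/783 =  - 3^( - 1)*5^1*7^2*29^ ( - 1 )*271^1=-  66395/87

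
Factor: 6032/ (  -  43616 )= - 13/94 = - 2^( - 1) * 13^1*47^( - 1 ) 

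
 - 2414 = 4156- 6570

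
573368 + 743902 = 1317270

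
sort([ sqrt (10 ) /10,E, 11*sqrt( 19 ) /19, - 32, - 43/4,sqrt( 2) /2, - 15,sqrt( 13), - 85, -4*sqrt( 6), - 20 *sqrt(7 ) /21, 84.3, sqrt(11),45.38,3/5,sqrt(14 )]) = [ - 85, - 32 ,  -  15, - 43/4, - 4*sqrt(6) , -20*sqrt( 7) /21,sqrt( 10)/10, 3/5,sqrt( 2) /2,11*sqrt( 19) /19, E,sqrt( 11),sqrt(13),sqrt( 14),45.38, 84.3]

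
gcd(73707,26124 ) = 933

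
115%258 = 115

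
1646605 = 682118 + 964487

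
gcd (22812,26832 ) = 12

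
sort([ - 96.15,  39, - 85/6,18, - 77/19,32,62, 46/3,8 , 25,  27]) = [ - 96.15,  -  85/6, - 77/19 , 8,46/3 , 18,  25,27,32,  39, 62 ]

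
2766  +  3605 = 6371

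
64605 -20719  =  43886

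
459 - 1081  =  -622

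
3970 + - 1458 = 2512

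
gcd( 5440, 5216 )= 32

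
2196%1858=338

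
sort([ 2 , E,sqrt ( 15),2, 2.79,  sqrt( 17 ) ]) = [ 2, 2,E, 2.79,sqrt( 15),sqrt( 17 )] 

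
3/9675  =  1/3225  =  0.00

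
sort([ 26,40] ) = [ 26,40]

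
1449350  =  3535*410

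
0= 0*94143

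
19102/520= 9551/260=36.73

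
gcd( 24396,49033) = 1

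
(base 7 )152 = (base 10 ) 86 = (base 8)126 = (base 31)2O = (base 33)2K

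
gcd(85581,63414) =9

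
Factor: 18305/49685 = 7/19 = 7^1 * 19^ ( - 1 )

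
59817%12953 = 8005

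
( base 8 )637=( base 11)348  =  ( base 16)19F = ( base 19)12G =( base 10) 415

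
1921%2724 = 1921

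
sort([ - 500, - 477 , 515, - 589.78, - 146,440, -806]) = [ - 806, - 589.78, - 500,  -  477, - 146 , 440,  515] 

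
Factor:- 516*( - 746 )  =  384936=2^3*3^1* 43^1*373^1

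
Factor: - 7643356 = -2^2*7^1*29^1*9413^1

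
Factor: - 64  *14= - 896=- 2^7* 7^1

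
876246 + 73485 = 949731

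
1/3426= 1/3426= 0.00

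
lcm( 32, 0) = 0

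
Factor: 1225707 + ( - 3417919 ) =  - 2^2*11^1*49823^1 = - 2192212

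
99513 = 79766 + 19747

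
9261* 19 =175959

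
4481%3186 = 1295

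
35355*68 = 2404140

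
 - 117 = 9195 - 9312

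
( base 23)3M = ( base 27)3A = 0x5B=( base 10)91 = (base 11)83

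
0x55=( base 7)151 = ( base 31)2N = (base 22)3J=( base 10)85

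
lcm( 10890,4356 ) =21780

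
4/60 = 1/15 = 0.07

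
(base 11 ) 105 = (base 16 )7E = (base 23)5b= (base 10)126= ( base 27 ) 4i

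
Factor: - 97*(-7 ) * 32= 2^5*7^1*97^1 = 21728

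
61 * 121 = 7381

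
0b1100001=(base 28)3D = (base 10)97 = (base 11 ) 89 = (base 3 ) 10121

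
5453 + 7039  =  12492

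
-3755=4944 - 8699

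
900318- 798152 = 102166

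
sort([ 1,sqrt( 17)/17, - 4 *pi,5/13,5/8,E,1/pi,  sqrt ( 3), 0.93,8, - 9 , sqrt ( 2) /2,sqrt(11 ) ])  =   [-4*pi, - 9,sqrt( 17)/17,1/pi , 5/13,5/8,sqrt(2 ) /2,  0.93,1,sqrt( 3), E, sqrt( 11),8 ] 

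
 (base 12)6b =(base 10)83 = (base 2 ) 1010011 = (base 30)2N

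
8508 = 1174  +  7334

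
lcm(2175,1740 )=8700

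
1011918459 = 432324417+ 579594042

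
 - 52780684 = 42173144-94953828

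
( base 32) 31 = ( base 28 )3D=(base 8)141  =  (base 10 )97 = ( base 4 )1201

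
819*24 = 19656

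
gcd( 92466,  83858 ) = 2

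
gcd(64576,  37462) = 2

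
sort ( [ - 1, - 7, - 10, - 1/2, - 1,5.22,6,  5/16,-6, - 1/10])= [  -  10, - 7, - 6,- 1 , - 1 , - 1/2,-1/10, 5/16,5.22,  6]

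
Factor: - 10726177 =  - 7^1*11^1*139301^1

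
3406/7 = 486 + 4/7 = 486.57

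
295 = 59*5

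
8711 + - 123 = 8588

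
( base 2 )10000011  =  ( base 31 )47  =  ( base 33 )3w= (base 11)10a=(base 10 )131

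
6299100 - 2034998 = 4264102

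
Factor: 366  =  2^1*3^1 * 61^1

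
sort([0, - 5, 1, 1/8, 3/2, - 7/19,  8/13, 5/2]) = [ - 5, - 7/19, 0,1/8,8/13 , 1, 3/2, 5/2 ] 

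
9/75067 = 9/75067=0.00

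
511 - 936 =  - 425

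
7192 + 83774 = 90966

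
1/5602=1/5602 = 0.00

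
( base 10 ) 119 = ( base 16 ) 77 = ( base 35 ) 3E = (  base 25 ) 4j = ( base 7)230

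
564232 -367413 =196819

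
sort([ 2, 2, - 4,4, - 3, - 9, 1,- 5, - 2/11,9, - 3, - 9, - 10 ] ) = [ - 10, - 9, - 9,-5, - 4,  -  3, - 3 , - 2/11,1,2,2,4,9 ]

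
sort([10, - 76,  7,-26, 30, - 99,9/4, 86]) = [ - 99, - 76, - 26, 9/4, 7,  10  ,  30, 86]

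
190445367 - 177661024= 12784343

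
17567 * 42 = 737814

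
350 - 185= 165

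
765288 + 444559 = 1209847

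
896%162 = 86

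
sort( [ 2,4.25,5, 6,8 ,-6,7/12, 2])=[ - 6,7/12,  2,2,4.25,5,6,  8]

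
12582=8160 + 4422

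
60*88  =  5280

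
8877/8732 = 1+145/8732=1.02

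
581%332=249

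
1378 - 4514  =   - 3136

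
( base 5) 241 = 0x47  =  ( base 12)5B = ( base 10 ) 71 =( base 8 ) 107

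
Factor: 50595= 3^1* 5^1*3373^1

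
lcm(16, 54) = 432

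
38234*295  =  11279030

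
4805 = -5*( -961 ) 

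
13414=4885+8529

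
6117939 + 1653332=7771271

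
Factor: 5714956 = 2^2*13^1*109903^1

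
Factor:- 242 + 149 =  - 3^1 * 31^1=   - 93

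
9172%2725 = 997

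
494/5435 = 494/5435 = 0.09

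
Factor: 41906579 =11^1*13^1*59^1*4967^1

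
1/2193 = 1/2193  =  0.00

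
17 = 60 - 43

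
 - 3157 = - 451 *7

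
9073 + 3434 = 12507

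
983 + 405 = 1388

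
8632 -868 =7764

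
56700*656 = 37195200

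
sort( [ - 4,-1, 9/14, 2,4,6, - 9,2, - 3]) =[ - 9,  -  4, - 3, - 1 , 9/14, 2,  2, 4,6 ]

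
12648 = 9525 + 3123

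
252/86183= 252/86183 = 0.00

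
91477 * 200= 18295400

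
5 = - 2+7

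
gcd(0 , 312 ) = 312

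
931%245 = 196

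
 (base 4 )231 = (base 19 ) 27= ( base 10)45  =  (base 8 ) 55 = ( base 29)1G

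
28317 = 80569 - 52252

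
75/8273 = 75/8273  =  0.01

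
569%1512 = 569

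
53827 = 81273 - 27446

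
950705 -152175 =798530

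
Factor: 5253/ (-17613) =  -17/57 = - 3^ ( - 1 ) * 17^1 * 19^(-1 )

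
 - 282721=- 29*9749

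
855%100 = 55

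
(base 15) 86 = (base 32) 3U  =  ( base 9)150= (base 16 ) 7E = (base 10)126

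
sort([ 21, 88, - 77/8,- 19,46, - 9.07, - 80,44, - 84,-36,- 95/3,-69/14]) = [ - 84,-80 , - 36, - 95/3,- 19, - 77/8,- 9.07, - 69/14, 21,44,46,88 ] 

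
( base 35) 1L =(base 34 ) 1M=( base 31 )1p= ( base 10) 56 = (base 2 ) 111000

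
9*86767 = 780903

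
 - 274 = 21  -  295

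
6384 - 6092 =292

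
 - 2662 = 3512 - 6174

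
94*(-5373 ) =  -505062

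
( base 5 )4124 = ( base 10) 539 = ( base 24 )MB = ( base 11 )450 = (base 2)1000011011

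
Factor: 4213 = 11^1 *383^1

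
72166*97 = 7000102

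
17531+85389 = 102920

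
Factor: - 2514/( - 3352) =3/4 = 2^(-2)*3^1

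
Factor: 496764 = 2^2*3^2*13799^1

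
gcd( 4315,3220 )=5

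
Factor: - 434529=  - 3^2 * 48281^1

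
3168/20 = 792/5 = 158.40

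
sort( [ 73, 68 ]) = [68,  73]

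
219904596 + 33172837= 253077433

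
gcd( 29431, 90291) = 1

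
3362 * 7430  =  24979660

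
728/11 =66 + 2/11 = 66.18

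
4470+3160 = 7630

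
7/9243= 7/9243 = 0.00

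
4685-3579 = 1106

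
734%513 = 221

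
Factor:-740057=-659^1*1123^1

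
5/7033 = 5/7033 = 0.00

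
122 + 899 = 1021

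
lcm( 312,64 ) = 2496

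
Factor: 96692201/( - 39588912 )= - 2^( - 4 )*3^(- 4 )*11^( - 1)*2777^( - 1)*96692201^1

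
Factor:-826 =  - 2^1*7^1*59^1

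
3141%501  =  135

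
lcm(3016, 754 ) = 3016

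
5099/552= 5099/552=9.24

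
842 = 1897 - 1055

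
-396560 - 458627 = - 855187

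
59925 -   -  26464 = 86389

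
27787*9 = 250083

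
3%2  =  1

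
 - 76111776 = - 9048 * 8412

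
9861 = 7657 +2204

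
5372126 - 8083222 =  - 2711096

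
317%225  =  92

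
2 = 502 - 500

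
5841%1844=309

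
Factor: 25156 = 2^2*19^1*331^1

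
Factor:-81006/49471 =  - 2^1*3^1*23^1*61^( - 1 )*587^1*811^(-1) 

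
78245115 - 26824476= 51420639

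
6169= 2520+3649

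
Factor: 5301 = 3^2*19^1*31^1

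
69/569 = 69/569 = 0.12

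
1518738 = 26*58413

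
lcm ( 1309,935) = 6545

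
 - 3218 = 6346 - 9564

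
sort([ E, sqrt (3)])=[ sqrt ( 3), E] 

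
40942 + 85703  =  126645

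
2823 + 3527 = 6350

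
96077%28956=9209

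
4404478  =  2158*2041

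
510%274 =236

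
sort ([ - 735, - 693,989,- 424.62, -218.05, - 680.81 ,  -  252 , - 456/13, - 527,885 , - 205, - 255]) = [-735, - 693, - 680.81, - 527, - 424.62,  -  255,-252 , - 218.05, - 205, - 456/13,885, 989]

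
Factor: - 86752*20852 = - 1808952704 = - 2^7*13^1* 401^1*2711^1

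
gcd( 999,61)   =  1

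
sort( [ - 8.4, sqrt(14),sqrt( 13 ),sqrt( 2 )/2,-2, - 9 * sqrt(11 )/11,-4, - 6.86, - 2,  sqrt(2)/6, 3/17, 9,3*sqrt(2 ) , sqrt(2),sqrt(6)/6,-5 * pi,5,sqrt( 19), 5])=[  -  5 * pi, - 8.4, - 6.86, - 4,- 9*sqrt( 11)/11, - 2, - 2, 3/17, sqrt(2)/6,sqrt(6) /6,sqrt(2)/2, sqrt( 2) , sqrt (13),sqrt( 14 ), 3* sqrt( 2),sqrt(19), 5, 5, 9 ] 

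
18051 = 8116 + 9935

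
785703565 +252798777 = 1038502342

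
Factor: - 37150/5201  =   - 50/7 = -2^1 * 5^2*7^( - 1 ) 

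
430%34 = 22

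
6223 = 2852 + 3371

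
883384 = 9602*92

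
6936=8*867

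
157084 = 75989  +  81095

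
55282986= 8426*6561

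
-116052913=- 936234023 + 820181110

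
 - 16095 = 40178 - 56273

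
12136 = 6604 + 5532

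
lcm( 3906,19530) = 19530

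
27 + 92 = 119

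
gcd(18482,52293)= 1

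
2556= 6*426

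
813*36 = 29268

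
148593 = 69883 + 78710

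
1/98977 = 1/98977  =  0.00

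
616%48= 40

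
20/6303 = 20/6303  =  0.00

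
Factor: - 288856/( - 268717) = 2^3*19^( - 1)* 14143^( - 1)*36107^1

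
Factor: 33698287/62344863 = 4814041/8906409 = 3^( - 3 )*149^1 * 32309^1*329867^( - 1) 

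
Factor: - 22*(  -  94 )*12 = 2^4*3^1*11^1*47^1 = 24816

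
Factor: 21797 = 71^1*307^1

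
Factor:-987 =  - 3^1 * 7^1*47^1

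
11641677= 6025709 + 5615968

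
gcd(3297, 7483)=7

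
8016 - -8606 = 16622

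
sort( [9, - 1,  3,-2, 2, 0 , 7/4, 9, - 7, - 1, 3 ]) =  [-7, - 2,  -  1,-1,0,7/4,2 , 3, 3,9, 9 ]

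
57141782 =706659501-649517719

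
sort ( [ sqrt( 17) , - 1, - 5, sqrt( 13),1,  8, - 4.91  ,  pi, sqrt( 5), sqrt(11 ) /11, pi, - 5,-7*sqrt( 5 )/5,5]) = [ - 5, - 5, - 4.91, - 7  *sqrt ( 5)/5, - 1 , sqrt( 11)/11,1, sqrt( 5), pi,pi, sqrt( 13 ), sqrt ( 17) , 5, 8] 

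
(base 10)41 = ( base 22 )1J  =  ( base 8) 51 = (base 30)1b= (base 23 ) 1i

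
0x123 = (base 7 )564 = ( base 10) 291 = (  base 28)ab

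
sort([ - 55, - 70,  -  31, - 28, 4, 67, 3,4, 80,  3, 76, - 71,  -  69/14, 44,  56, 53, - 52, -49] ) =[-71, - 70,- 55 , - 52, - 49, - 31, - 28, - 69/14,3, 3,  4, 4,44, 53,  56, 67, 76, 80]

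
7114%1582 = 786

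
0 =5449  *0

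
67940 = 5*13588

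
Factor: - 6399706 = -2^1*67^1 * 163^1 * 293^1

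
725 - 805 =-80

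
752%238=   38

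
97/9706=97/9706 = 0.01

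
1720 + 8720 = 10440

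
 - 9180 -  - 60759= 51579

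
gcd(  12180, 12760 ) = 580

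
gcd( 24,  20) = 4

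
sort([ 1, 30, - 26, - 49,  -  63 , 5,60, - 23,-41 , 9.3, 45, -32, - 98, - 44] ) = [-98,-63, - 49, - 44,-41 ,- 32, - 26,-23,1, 5,9.3,30, 45,60]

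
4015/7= 573 + 4/7 = 573.57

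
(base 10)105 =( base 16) 69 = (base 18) 5F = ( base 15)70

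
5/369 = 5/369 = 0.01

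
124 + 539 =663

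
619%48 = 43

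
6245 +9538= 15783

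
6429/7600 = 6429/7600 = 0.85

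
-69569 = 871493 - 941062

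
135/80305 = 27/16061=0.00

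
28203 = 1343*21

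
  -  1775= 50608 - 52383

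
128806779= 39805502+89001277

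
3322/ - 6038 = - 1661/3019 = - 0.55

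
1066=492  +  574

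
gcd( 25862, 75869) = 1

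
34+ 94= 128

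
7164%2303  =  255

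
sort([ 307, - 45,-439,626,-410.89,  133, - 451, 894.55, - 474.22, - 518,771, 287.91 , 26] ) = [ - 518,- 474.22,-451, - 439, - 410.89, - 45, 26, 133, 287.91,307, 626 , 771, 894.55]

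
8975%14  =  1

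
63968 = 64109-141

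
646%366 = 280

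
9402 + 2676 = 12078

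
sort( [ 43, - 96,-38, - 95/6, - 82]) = [ - 96, - 82, - 38, - 95/6, 43 ]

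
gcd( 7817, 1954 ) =1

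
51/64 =51/64= 0.80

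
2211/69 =32 + 1/23 = 32.04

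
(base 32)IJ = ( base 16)253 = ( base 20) 19f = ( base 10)595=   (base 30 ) JP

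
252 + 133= 385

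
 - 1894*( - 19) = 35986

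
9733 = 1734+7999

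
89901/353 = 254 + 239/353 = 254.68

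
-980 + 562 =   -  418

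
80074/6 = 13345 + 2/3 = 13345.67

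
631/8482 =631/8482 = 0.07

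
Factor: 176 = 2^4*11^1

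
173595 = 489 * 355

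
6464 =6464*1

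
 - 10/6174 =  -1 + 3082/3087 = -0.00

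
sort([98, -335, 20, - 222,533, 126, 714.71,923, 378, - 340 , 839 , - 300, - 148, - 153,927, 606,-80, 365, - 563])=[ - 563,-340, - 335 ,-300, - 222 , - 153, - 148,  -  80,20, 98, 126, 365, 378, 533,606, 714.71,839, 923, 927 ] 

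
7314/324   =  22 + 31/54 =22.57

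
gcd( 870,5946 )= 6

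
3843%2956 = 887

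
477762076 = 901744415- 423982339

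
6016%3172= 2844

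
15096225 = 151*99975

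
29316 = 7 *4188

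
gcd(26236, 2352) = 28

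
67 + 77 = 144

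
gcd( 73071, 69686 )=1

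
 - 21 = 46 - 67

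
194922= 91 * 2142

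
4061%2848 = 1213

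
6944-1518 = 5426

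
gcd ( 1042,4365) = 1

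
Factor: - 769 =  - 769^1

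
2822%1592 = 1230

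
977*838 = 818726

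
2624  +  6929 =9553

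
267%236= 31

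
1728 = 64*27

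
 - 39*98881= - 3856359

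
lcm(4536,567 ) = 4536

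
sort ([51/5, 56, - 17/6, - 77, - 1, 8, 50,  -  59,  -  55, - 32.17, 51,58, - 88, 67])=[-88 , - 77, - 59, - 55, - 32.17, -17/6, - 1, 8, 51/5,50, 51, 56, 58, 67 ]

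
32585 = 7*4655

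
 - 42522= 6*(-7087)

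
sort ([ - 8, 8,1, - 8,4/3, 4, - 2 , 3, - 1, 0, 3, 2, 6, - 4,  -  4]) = [- 8, - 8, - 4, - 4, - 2, - 1, 0, 1, 4/3,2,3, 3, 4, 6, 8]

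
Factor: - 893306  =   - 2^1*317^1 * 1409^1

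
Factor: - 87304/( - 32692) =21826/8173=2^1*7^1*11^( - 1)* 743^( - 1)*1559^1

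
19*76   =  1444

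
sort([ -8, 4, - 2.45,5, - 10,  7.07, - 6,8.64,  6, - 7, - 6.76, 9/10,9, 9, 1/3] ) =[ - 10, - 8, - 7,- 6.76,-6,  -  2.45,  1/3, 9/10,  4,5, 6, 7.07, 8.64, 9,  9]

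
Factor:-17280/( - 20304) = 2^3*5^1*47^( - 1) = 40/47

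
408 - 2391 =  - 1983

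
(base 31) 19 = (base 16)28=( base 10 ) 40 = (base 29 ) 1B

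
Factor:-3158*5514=-17413212 = - 2^2*3^1*919^1*1579^1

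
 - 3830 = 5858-9688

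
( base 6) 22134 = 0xc0a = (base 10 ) 3082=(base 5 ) 44312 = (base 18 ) 994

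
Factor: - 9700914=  - 2^1*3^1*17^1*95107^1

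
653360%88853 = 31389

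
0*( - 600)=0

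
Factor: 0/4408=0=0^1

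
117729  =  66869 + 50860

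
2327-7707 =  - 5380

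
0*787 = 0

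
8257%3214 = 1829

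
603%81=36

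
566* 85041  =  48133206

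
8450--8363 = 16813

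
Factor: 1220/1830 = 2^1*3^( -1 ) = 2/3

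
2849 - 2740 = 109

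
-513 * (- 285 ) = 146205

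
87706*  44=3859064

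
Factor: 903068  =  2^2*225767^1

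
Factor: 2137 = 2137^1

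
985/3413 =985/3413=0.29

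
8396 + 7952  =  16348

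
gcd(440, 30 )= 10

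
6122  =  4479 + 1643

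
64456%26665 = 11126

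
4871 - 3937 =934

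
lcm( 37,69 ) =2553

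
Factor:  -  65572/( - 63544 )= 97/94  =  2^( - 1 )*47^(-1 )*97^1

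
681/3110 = 681/3110 = 0.22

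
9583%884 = 743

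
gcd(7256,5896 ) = 8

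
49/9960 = 49/9960= 0.00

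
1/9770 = 1/9770 = 0.00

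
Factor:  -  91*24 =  - 2184 = - 2^3*3^1 *7^1 * 13^1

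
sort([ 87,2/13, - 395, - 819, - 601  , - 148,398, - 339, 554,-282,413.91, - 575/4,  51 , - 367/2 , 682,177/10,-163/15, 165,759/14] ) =[-819,-601, - 395, - 339, - 282, - 367/2, - 148, - 575/4  ,-163/15 , 2/13,177/10, 51, 759/14,87, 165, 398, 413.91,554, 682 ] 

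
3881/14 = 3881/14 = 277.21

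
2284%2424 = 2284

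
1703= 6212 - 4509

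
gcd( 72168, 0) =72168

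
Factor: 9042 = 2^1*3^1*11^1 * 137^1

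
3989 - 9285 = -5296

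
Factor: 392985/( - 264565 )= - 78597/52913 = - 3^3*7^(-1) *41^1*71^1*7559^( - 1)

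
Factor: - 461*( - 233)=233^1*461^1 = 107413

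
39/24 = 13/8 =1.62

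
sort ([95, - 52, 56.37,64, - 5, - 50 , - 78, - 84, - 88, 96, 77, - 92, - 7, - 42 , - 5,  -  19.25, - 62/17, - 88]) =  [ - 92,  -  88,  -  88, - 84, - 78, - 52 , - 50, -42, - 19.25, -7, -5, - 5, - 62/17 , 56.37 , 64,77 , 95,96]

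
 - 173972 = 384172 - 558144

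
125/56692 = 125/56692=0.00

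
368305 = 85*4333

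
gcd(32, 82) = 2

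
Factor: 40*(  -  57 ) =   -  2^3*3^1*5^1*19^1 = - 2280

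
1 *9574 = 9574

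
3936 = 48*82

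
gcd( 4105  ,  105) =5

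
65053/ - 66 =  - 65053/66 = - 985.65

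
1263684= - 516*( - 2449)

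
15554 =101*154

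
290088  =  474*612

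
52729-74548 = -21819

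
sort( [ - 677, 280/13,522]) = [ - 677,280/13,522 ]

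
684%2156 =684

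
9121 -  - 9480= 18601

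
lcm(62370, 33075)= 2182950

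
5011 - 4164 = 847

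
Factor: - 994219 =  - 89^1*11171^1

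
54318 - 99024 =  - 44706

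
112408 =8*14051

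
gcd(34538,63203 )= 7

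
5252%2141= 970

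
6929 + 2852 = 9781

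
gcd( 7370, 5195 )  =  5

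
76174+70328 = 146502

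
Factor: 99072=2^8*3^2*43^1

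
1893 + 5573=7466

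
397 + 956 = 1353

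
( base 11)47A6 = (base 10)6287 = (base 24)aln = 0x188f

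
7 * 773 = 5411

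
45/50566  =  45/50566  =  0.00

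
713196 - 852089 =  - 138893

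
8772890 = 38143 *230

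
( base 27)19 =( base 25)1B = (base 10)36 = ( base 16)24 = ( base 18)20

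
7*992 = 6944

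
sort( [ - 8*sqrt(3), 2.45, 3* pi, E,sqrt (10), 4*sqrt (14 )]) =[-8*sqrt ( 3) , 2.45,E, sqrt ( 10 ), 3*pi, 4*sqrt(14 )]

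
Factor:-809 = - 809^1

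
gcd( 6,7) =1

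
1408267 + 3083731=4491998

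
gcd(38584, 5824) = 728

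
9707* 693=6726951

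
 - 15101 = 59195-74296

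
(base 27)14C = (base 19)26D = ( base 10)849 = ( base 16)351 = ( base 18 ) 2b3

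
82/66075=82/66075 = 0.00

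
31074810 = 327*95030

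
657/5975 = 657/5975= 0.11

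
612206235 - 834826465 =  - 222620230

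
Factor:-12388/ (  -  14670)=38/45 = 2^1*3^( - 2)*5^( - 1)*19^1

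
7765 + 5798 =13563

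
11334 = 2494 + 8840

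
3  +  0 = 3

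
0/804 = 0 = 0.00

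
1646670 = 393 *4190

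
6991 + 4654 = 11645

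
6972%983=91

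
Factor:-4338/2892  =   - 3/2 = - 2^(  -  1 )*3^1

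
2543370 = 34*74805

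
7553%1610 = 1113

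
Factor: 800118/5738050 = 400059/2869025 = 3^4*5^( - 2 )*11^1*449^1*114761^(-1)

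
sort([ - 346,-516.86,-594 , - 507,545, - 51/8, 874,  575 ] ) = [ - 594, - 516.86, - 507, - 346, - 51/8,545,575, 874 ] 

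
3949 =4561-612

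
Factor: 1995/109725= 1/55 = 5^( - 1 )*11^(-1) 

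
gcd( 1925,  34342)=77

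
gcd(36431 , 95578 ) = 1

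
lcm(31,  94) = 2914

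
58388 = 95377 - 36989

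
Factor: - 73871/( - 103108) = 2^ (-2 ) * 7^1*61^1*149^(-1) = 427/596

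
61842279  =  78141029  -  16298750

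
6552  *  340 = 2227680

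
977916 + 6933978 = 7911894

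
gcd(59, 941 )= 1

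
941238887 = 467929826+473309061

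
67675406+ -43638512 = 24036894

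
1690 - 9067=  - 7377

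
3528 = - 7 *( - 504)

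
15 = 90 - 75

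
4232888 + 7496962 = 11729850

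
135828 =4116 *33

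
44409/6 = 7401 + 1/2 = 7401.50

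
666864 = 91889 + 574975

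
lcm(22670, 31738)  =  158690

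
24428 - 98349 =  - 73921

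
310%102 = 4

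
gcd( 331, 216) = 1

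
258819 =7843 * 33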